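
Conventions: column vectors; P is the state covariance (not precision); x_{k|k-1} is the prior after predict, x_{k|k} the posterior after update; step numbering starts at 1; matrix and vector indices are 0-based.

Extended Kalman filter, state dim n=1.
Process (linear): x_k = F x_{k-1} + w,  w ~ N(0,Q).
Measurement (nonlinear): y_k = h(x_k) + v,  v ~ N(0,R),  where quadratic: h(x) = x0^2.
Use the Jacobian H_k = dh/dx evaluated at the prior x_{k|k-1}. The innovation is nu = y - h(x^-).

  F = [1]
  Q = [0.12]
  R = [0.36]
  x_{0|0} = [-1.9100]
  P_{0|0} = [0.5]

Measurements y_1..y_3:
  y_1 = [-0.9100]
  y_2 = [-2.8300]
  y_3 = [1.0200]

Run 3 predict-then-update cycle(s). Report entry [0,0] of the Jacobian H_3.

H_jac[0,0] = 0.6291

step 1: x^-=[-1.9100]  P^-=[0.6200]  H_jac=[-3.8200]  S=[9.4073]  K=[-0.2518]  nu=[-4.5581]  x^+=[-0.7624]  P^+=[0.0237]
step 2: x^-=[-0.7624]  P^-=[0.1437]  H_jac=[-1.5249]  S=[0.6942]  K=[-0.3157]  nu=[-3.4113]  x^+=[0.3145]  P^+=[0.0745]
step 3: x^-=[0.3145]  P^-=[0.1945]  H_jac=[0.6291]  S=[0.4370]  K=[0.2800]  nu=[0.9211]  x^+=[0.5725]  P^+=[0.1603]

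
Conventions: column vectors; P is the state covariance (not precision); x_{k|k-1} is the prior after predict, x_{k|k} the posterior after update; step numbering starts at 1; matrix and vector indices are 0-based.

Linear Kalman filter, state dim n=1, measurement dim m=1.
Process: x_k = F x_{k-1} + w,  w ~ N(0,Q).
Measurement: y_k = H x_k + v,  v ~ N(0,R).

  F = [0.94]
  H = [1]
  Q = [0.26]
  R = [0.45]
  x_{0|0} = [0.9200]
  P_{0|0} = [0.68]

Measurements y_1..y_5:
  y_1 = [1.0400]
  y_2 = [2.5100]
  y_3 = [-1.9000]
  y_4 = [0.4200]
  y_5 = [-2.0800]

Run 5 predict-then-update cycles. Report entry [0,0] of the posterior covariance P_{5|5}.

step 1: x^-=[0.8648]  P^-=[0.8608]  S=[1.3108]  K=[0.6567]  nu=[0.1752]  x^+=[0.9799]  P^+=[0.2955]
step 2: x^-=[0.9211]  P^-=[0.5211]  S=[0.9711]  K=[0.5366]  nu=[1.5889]  x^+=[1.7737]  P^+=[0.2415]
step 3: x^-=[1.6673]  P^-=[0.4734]  S=[0.9234]  K=[0.5127]  nu=[-3.5673]  x^+=[-0.1615]  P^+=[0.2307]
step 4: x^-=[-0.1518]  P^-=[0.4638]  S=[0.9138]  K=[0.5076]  nu=[0.5718]  x^+=[0.1384]  P^+=[0.2284]
step 5: x^-=[0.1301]  P^-=[0.4618]  S=[0.9118]  K=[0.5065]  nu=[-2.2101]  x^+=[-0.9893]  P^+=[0.2279]

P_post[0,0] = 0.2279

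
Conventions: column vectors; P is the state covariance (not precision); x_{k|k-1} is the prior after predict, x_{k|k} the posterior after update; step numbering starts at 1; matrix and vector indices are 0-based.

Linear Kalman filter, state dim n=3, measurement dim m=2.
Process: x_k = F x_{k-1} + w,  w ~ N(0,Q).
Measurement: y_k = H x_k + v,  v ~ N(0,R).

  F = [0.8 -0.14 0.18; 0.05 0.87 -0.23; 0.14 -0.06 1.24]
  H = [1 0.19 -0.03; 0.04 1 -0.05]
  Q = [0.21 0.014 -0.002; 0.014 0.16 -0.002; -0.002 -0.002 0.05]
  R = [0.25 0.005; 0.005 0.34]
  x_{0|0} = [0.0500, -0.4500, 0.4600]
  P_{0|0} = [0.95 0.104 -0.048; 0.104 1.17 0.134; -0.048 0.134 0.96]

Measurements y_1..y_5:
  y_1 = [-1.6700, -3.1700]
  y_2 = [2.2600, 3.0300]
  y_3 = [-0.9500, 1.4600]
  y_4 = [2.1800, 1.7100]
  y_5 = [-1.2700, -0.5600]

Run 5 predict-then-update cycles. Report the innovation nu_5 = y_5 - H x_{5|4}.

step 1: x^-=[0.1858, -0.4948, 0.6044]  P^-=[0.8282 -0.0249 0.2479; -0.0249 1.0553 -0.1729; 0.2479 -0.1729 1.5106]  S=[1.0953 0.2099; 0.2099 1.4147]  K=[0.7674 -0.1168; 0.0217 0.7481; 0.1928 -0.1972]  nu=[-1.7437, -2.6524]  x^+=[-0.8424, -2.5169, 0.7913]  P^+=[0.2015 -0.0395 0.0898; -0.0395 0.2561 0.0019; 0.0898 0.0019 1.4308]
step 2: x^-=[-0.1791, -2.4138, 1.0143]  P^-=[0.4249 -0.1109 0.4357; -0.1109 0.4238 -0.4220; 0.4357 -0.4220 2.2864]  S=[0.6288 -0.0115; -0.0115 0.8018]  K=[0.6190 -0.1355; -0.0182 0.5491; 0.4447 -0.6408]  nu=[2.9282, 5.5017]  x^+=[0.8881, 0.5539, -1.2092]  P^+=[0.1674 -0.0403 0.1878; -0.0403 0.1816 -0.1318; 0.1878 -0.1318 1.8263]
step 3: x^-=[0.4153, 0.8044, -1.4083]  P^-=[0.4496 -0.1625 0.6440; -0.1625 0.4394 -0.6744; 0.6440 -0.6744 2.9476]  S=[0.6254 -0.0592; -0.0592 0.8394]  K=[0.6228 -0.1666; -0.0417 0.5530; 0.5976 -0.9062]  nu=[-1.5603, 0.5686]  x^+=[-0.6513, 1.1839, -2.8560]  P^+=[0.1714 -0.0481 0.2451; -0.0481 0.1789 -0.2164; 0.2451 -0.2164 1.9708]
step 4: x^-=[-1.2009, 1.6543, -3.7037]  P^-=[0.4793 -0.1994 0.7511; -0.1994 0.4769 -0.8070; 0.7511 -0.8070 3.2024]  S=[0.6378 -0.0880; -0.0880 0.8874]  K=[0.6316 -0.1829; -0.0543 0.5685; 0.6498 -0.9916]  nu=[2.9555, -0.0814]  x^+=[0.6807, 1.4475, -1.7024]  P^+=[0.1749 -0.0529 0.2629; -0.0529 0.1828 -0.2471; 0.2629 -0.2471 1.9471]
step 5: x^-=[0.0354, 1.6849, -2.1025]  P^-=[0.4886 -0.2109 0.7702; -0.2109 0.4900 -0.8340; 0.7702 -0.8340 3.1769]  S=[0.6423 -0.0966; -0.0966 0.9022]  K=[0.6342 -0.1869; -0.0582 0.5738; 0.6542 -0.9963]  nu=[-1.6887, -2.3515]  x^+=[-0.5960, 0.4340, -0.8644]  P^+=[0.1758 -0.0543 0.2629; -0.0543 0.1844 -0.2520; 0.2629 -0.2520 1.8806]

innov = [-1.6887, -2.3515]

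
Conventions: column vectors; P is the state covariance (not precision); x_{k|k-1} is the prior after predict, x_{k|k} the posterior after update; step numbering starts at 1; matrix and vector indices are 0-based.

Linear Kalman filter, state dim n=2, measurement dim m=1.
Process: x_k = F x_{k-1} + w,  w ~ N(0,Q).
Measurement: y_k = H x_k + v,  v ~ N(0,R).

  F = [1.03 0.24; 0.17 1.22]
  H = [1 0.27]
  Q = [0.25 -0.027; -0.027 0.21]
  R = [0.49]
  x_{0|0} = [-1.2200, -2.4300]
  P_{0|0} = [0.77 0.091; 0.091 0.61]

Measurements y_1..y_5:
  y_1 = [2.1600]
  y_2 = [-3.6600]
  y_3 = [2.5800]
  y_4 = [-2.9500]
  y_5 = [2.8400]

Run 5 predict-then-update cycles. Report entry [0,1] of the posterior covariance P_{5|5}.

P_post[0,1] = -0.1495

step 1: x^-=[-1.8398, -3.1720]  P^-=[1.1470 0.4045; 0.4045 1.1779]  S=[1.9413]  K=[0.6471; 0.3722]  nu=[4.8562]  x^+=[1.3027, -1.3646]  P^+=[0.3341 -0.0631; -0.0631 0.9090]
step 2: x^-=[1.0143, -1.4433]  P^-=[0.6256 0.2158; 0.2158 1.5465]  S=[1.3449]  K=[0.5085; 0.4709]  nu=[-4.2846]  x^+=[-1.1645, -3.4611]  P^+=[0.2779 -0.1062; -0.1062 1.2482]
step 3: x^-=[-2.0301, -4.4205]  P^-=[0.5641 0.2493; 0.2493 2.0317]  S=[1.3369]  K=[0.4723; 0.5968]  nu=[5.8036]  x^+=[0.7112, -0.9569]  P^+=[0.2659 -0.1276; -0.1276 1.5556]
step 4: x^-=[0.5028, -1.0465]  P^-=[0.5586 0.3095; 0.3095 2.4801]  S=[1.3965]  K=[0.4598; 0.7011]  nu=[-3.1703]  x^+=[-0.9550, -3.2693]  P^+=[0.2633 -0.1407; -0.1407 1.7936]
step 5: x^-=[-1.7682, -4.1508]  P^-=[0.5631 0.3617; 0.3617 2.8288]  S=[1.4546]  K=[0.4542; 0.7737]  nu=[5.7290]  x^+=[0.8341, 0.2818]  P^+=[0.2630 -0.1495; -0.1495 1.9580]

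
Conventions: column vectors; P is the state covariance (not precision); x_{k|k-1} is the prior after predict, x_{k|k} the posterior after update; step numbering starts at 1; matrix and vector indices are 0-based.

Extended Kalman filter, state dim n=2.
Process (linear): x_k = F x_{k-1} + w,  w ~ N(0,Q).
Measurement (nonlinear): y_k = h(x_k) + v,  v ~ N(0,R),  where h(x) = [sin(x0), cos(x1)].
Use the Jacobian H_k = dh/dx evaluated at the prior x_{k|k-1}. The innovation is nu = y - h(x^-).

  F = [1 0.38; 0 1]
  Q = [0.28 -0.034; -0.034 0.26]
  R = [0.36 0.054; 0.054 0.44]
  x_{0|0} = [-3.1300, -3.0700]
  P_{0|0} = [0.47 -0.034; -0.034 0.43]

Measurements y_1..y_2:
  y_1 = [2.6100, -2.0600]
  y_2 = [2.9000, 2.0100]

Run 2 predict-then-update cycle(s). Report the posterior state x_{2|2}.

step 1: x^-=[-4.2966, -3.0700]  P^-=[0.7863 0.0954; 0.0954 0.6900]  H_jac=[-0.4039 0.0000; 0.0000 0.0715]  S=[0.4883 0.0512; 0.0512 0.4435]  K=[-0.6600 0.0916; -0.0917 0.1219]  nu=[1.6952, -1.0626]  x^+=[-5.5129, -3.3550]  P^+=[0.5760 0.0654; 0.0654 0.6805]
step 2: x^-=[-6.7877, -3.3550]  P^-=[1.0040 0.2900; 0.2900 0.9405]  H_jac=[0.8754 0.0000; 0.0000 -0.2118]  S=[1.1294 0.0002; 0.0002 0.4822]  K=[0.7782 -0.1278; 0.2249 -0.4131]  nu=[3.3834, 2.9873]  x^+=[-4.5363, -3.8283]  P^+=[0.3122 0.0670; 0.0670 0.8011]

x_post = [-4.5363, -3.8283]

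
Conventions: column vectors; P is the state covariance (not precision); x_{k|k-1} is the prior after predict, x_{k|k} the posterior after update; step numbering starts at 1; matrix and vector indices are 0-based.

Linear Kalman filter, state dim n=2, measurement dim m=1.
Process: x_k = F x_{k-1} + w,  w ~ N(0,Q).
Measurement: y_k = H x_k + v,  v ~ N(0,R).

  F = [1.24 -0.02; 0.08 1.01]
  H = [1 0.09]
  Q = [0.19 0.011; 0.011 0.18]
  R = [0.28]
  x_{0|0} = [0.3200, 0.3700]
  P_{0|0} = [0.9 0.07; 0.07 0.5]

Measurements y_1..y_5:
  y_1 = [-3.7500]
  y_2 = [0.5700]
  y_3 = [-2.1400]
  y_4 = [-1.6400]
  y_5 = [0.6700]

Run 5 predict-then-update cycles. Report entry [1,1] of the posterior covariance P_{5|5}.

P_post[1,1] = 1.4276

step 1: x^-=[0.3894, 0.3993]  P^-=[1.5706 0.1777; 0.1777 0.7071]  S=[1.8883]  K=[0.8402; 0.1278]  nu=[-4.1753]  x^+=[-3.1188, -0.1344]  P^+=[0.2375 -0.0251; -0.0251 0.6763]
step 2: x^-=[-3.8646, -0.3853]  P^-=[0.5567 -0.0105; -0.0105 0.8673]  S=[0.8419]  K=[0.6602; 0.0803]  nu=[4.4693]  x^+=[-0.9141, -0.0264]  P^+=[0.1898 -0.0551; -0.0551 0.8619]
step 3: x^-=[-1.1329, -0.0998]  P^-=[0.4849 -0.0565; -0.0565 1.0515]  S=[0.7633]  K=[0.6287; 0.0500]  nu=[-0.9981]  x^+=[-1.7604, -0.1497]  P^+=[0.1833 -0.0805; -0.0805 1.0496]
step 4: x^-=[-2.1799, -0.2920]  P^-=[0.4762 -0.0927; -0.0927 1.2389]  S=[0.7496]  K=[0.6242; 0.0251]  nu=[0.5662]  x^+=[-1.8265, -0.2778]  P^+=[0.1842 -0.1044; -0.1044 1.2384]
step 5: x^-=[-2.2593, -0.4267]  P^-=[0.4789 -0.1264; -0.1264 1.4276]  S=[0.7477]  K=[0.6252; 0.0028]  nu=[2.9677]  x^+=[-0.4037, -0.4183]  P^+=[0.1866 -0.1277; -0.1277 1.4276]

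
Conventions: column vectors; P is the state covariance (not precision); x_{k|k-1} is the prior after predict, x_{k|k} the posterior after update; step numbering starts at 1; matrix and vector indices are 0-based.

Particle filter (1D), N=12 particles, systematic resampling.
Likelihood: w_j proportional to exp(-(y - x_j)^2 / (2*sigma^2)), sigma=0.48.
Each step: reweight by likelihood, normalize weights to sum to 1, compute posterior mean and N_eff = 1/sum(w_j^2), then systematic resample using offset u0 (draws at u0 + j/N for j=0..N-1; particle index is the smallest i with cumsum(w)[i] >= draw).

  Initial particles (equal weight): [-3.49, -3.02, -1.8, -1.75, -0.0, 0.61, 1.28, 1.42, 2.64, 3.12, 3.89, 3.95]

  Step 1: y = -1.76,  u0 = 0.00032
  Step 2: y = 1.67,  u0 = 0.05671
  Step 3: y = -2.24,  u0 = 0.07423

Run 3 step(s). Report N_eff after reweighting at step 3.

N_eff = 11.9720

step 1: w=[0.0007, 0.0157, 0.4907, 0.4923, 0.0006, 0.0000, 0.0000, 0.0000, 0.0000, 0.0000, 0.0000, 0.0000]  mean=-1.7947  Neff=2.0689  idx=[0, 2, 2, 2, 2, 2, 2, 3, 3, 3, 3, 3]
step 2: w=[0.0000, 0.0604, 0.0604, 0.0604, 0.0604, 0.0604, 0.0604, 0.1275, 0.1275, 0.1275, 0.1275, 0.1275]  mean=-1.7681  Neff=9.6894  idx=[1, 3, 4, 6, 7, 7, 8, 9, 9, 10, 11, 11]
step 3: w=[0.0890, 0.0890, 0.0890, 0.0890, 0.0805, 0.0805, 0.0805, 0.0805, 0.0805, 0.0805, 0.0805, 0.0805]  mean=-1.7678  Neff=11.9720  idx=[0, 1, 2, 3, 4, 5, 6, 7, 8, 9, 10, 11]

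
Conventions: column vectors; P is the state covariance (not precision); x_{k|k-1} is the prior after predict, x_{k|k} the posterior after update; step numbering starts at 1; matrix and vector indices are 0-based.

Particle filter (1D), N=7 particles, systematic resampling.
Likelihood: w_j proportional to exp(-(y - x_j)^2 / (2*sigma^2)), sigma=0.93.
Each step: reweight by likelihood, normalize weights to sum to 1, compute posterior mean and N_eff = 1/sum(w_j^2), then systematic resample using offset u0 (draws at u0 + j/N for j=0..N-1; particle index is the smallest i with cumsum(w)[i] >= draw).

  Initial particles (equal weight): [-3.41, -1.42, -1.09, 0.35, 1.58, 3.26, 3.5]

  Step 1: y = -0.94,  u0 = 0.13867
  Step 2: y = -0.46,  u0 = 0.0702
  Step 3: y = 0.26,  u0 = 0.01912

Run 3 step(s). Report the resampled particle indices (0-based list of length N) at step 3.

step 1: w=[0.0128, 0.3807, 0.4293, 0.1662, 0.0111, 0.0000, 0.0000]  mean=-0.9763  Neff=2.8004  idx=[1, 1, 2, 2, 2, 3, 4]
step 2: w=[0.1355, 0.1355, 0.1835, 0.1835, 0.1835, 0.1579, 0.0208]  mean=-0.8964  Neff=6.1337  idx=[0, 1, 2, 3, 4, 4, 5]
step 3: w=[0.0703, 0.0703, 0.1254, 0.1254, 0.1254, 0.1254, 0.3579]  mean=-0.6211  Neff=4.9793  idx=[0, 2, 3, 4, 5, 6, 6]

resampled_idx = [0, 2, 3, 4, 5, 6, 6]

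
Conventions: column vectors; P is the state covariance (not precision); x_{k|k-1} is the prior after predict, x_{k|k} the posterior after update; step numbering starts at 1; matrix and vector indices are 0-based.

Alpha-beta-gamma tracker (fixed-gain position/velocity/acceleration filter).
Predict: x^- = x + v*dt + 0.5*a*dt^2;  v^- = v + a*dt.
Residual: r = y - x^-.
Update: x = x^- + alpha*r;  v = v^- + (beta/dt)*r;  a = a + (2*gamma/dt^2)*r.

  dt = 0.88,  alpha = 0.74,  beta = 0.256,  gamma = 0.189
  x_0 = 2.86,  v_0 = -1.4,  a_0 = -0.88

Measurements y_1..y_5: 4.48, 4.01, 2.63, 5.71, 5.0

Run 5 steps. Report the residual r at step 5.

step 1: x_pred=1.2873  r=3.1927  x^+=3.6499  v^+=-1.2456  a^+=0.6784
step 2: x_pred=2.8164  r=1.1936  x^+=3.6997  v^+=-0.3014  a^+=1.2610
step 3: x_pred=3.9227  r=-1.2927  x^+=2.9661  v^+=0.4323  a^+=0.6300
step 4: x_pred=3.5905  r=2.1195  x^+=5.1589  v^+=1.6033  a^+=1.6646
step 5: x_pred=7.2143  r=-2.2143  x^+=5.5757  v^+=2.4240  a^+=0.5837

resid = -2.2143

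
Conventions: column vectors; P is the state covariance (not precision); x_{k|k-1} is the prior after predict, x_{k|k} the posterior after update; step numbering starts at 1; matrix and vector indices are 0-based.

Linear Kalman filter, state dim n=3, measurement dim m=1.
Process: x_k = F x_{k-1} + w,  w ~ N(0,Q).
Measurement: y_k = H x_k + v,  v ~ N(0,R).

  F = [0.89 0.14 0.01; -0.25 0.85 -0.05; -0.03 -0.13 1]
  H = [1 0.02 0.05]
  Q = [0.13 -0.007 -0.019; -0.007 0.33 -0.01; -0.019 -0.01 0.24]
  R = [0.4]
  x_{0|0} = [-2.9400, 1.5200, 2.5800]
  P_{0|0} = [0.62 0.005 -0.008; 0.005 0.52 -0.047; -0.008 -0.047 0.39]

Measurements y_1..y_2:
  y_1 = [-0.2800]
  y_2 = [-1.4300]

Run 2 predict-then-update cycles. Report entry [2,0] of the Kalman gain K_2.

step 1: x^-=[-2.3780, 1.8980, 2.4706]  P^-=[0.6323 -0.0794 -0.0554; -0.0794 0.7471 -0.1205; -0.0554 -0.1205 0.6521]  S=[1.0253]  K=[0.6125; -0.0687; -0.0245]  nu=[1.9365]  x^+=[-1.1920, 1.7650, 2.4231]  P^+=[0.2477 -0.0362 -0.0399; -0.0362 0.7423 -0.1223; -0.0399 -0.1223 0.6515]
step 2: x^-=[-0.7895, 1.6771, 2.2294]  P^-=[0.3307 0.0015 -0.0808; 0.0015 0.9082 -0.2178; -0.0808 -0.2178 0.9381]  S=[0.7250]  K=[0.4507; 0.0120; -0.0527]  nu=[-0.7855]  x^+=[-1.1435, 1.6676, 2.2708]  P^+=[0.1835 -0.0025 -0.0635; -0.0025 0.9081 -0.2173; -0.0635 -0.2173 0.9361]

K[2,0] = -0.0527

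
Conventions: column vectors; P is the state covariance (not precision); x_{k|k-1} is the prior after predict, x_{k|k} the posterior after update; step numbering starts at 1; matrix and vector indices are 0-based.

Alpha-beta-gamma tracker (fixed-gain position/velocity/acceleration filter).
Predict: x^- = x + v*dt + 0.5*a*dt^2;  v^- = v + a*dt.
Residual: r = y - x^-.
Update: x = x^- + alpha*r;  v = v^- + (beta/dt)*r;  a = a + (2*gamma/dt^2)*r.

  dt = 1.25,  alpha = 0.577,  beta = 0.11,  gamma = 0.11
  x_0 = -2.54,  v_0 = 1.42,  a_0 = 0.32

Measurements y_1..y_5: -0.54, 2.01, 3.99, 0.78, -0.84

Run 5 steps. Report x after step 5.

x_post = 1.9480

step 1: x_pred=-0.5150  r=-0.0250  x^+=-0.5294  v^+=1.8178  a^+=0.3165
step 2: x_pred=1.9901  r=0.0199  x^+=2.0016  v^+=2.2152  a^+=0.3193
step 3: x_pred=5.0200  r=-1.0300  x^+=4.4257  v^+=2.5236  a^+=0.1743
step 4: x_pred=7.7163  r=-6.9363  x^+=3.7141  v^+=2.1311  a^+=-0.8024
step 5: x_pred=5.7510  r=-6.5910  x^+=1.9480  v^+=0.5481  a^+=-1.7304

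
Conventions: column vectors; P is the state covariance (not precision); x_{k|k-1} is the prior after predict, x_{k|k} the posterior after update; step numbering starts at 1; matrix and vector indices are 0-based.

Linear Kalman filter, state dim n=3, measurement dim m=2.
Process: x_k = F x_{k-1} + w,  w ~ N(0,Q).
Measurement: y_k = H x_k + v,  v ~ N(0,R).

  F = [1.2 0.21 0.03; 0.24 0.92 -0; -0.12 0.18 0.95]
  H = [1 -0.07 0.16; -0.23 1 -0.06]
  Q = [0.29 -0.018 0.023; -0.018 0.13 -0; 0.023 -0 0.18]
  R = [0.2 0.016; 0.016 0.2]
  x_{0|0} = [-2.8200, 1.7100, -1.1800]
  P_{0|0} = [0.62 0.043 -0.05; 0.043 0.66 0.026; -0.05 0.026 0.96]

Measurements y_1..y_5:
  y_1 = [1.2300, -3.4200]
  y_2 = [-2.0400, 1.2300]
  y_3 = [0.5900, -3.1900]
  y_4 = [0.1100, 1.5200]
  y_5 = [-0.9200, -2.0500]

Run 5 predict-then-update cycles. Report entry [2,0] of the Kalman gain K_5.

K[2,0] = 0.0675

step 1: x^-=[-3.0603, 0.8964, -0.4748]  P^-=[1.2312 0.3381 -0.0573; 0.3381 0.7433 0.0999; -0.0573 0.0999 1.0951]  S=[1.3950 0.0357; 0.0357 0.8433]  K=[0.8582 0.0328; 0.1967 0.7738; 0.0782 0.0528]  nu=[4.4290, -5.0488]  x^+=[0.5751, -2.1391, -0.3951]  P^+=[0.2008 0.0572 -0.1541; 0.0572 0.1736 0.0414; -0.1541 0.0414 1.0840]
step 2: x^-=[0.2291, -1.8300, -0.8294]  P^-=[0.6061 0.1395 -0.1241; 0.1395 0.3137 0.0202; -0.1241 0.0202 1.2136]  S=[0.7790 0.0000; 0.0000 0.4802]  K=[0.7400 0.0156; 0.1550 0.5841; 0.0881 -0.0502]  nu=[-2.2645, 3.0629]  x^+=[-1.3988, -0.3920, -1.1826]  P^+=[0.1794 0.0457 -0.1745; 0.0457 0.1312 0.0236; -0.1745 0.0236 1.2064]
step 3: x^-=[-1.7964, -0.6964, -1.0262]  P^-=[0.5660 0.1112 -0.1483; 0.1112 0.2716 -0.0057; -0.1483 -0.0057 1.3215]  S=[0.7382 -0.0194; -0.0194 0.4517]  K=[0.7242 0.0089; 0.1382 0.5513; 0.0832 -0.1090]  nu=[2.5019, -2.9684]  x^+=[-0.0110, -1.9872, -0.4944]  P^+=[0.1790 0.0429 -0.1938; 0.0429 0.1232 0.0136; -0.1938 0.0136 1.3106]
step 4: x^-=[-0.4453, -1.8308, -0.8261]  P^-=[0.5622 0.1059 -0.1701; 0.1059 0.2635 -0.0200; -0.1701 -0.0200 1.4164]  S=[0.7310 -0.0246; -0.0246 0.4473]  K=[0.7221 0.0101; 0.1335 0.5446; 0.0744 -0.1431]  nu=[0.5593, 3.1989]  x^+=[-0.0091, -0.0140, -1.2421]  P^+=[0.1814 0.0426 -0.2113; 0.0426 0.1214 0.0082; -0.2113 0.0082 1.4027]
step 5: x^-=[-0.0511, -0.0150, -1.1814]  P^-=[0.5642 0.1056 -0.1888; 0.1056 0.2620 -0.0290; -0.1888 -0.0290 1.5016]  S=[0.7293 -0.0257; -0.0257 0.4469]  K=[0.7224 0.0128; 0.1324 0.5434; 0.0675 -0.1655]  nu=[-0.6809, -2.1176]  x^+=[-0.5702, -1.2558, -0.8769]  P^+=[0.1839 0.0428 -0.2265; 0.0428 0.1209 0.0050; -0.2265 0.0050 1.4854]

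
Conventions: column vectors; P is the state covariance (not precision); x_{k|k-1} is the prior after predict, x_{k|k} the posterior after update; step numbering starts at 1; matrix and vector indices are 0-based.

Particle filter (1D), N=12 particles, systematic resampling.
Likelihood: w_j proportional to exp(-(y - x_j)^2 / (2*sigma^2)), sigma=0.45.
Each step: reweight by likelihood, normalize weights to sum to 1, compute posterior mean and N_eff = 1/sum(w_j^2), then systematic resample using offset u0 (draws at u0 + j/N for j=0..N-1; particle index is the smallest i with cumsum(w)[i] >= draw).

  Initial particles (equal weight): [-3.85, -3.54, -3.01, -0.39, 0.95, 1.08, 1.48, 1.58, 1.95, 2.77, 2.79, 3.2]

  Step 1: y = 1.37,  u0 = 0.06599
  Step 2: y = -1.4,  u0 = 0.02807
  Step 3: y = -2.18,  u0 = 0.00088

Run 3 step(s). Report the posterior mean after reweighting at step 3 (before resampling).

step 1: w=[0.0000, 0.0000, 0.0000, 0.0001, 0.1712, 0.2151, 0.2569, 0.2374, 0.1153, 0.0021, 0.0018, 0.0001]  mean=1.3861  Neff=4.7344  idx=[4, 4, 5, 5, 6, 6, 6, 7, 7, 7, 8, 8]
step 2: w=[0.4118, 0.4118, 0.0874, 0.0874, 0.0004, 0.0004, 0.0004, 0.0001, 0.0001, 0.0001, 0.0000, 0.0000]  mean=0.9736  Neff=2.8213  idx=[0, 0, 0, 0, 0, 1, 1, 1, 1, 1, 2, 3]
step 3: w=[0.0975, 0.0975, 0.0975, 0.0975, 0.0975, 0.0975, 0.0975, 0.0975, 0.0975, 0.0975, 0.0125, 0.0125]  mean=0.9533  Neff=10.4863  idx=[0, 0, 1, 2, 3, 4, 5, 5, 6, 7, 8, 9]

post_mean = 0.9533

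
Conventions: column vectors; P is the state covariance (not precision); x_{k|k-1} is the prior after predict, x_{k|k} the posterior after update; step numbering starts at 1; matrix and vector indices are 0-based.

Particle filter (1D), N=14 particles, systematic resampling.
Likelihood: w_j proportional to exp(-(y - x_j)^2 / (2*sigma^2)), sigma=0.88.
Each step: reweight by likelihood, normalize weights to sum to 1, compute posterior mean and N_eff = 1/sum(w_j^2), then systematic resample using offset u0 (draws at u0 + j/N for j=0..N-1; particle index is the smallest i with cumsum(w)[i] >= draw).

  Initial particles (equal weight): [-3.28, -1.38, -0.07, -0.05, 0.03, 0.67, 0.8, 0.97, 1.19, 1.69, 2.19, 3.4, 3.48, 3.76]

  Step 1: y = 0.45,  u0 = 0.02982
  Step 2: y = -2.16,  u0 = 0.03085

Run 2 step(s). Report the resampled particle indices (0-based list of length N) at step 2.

resampled_idx = [0, 0, 1, 1, 1, 2, 2, 3, 3, 4, 4, 5, 5, 7]

step 1: w=[0.0000, 0.0173, 0.1262, 0.1279, 0.1341, 0.1457, 0.1389, 0.1262, 0.1055, 0.0557, 0.0213, 0.0005, 0.0004, 0.0001]  mean=0.5661  Neff=8.2148  idx=[2, 2, 3, 3, 4, 4, 5, 5, 6, 6, 7, 7, 8, 9]
step 2: w=[0.1726, 0.1726, 0.1635, 0.1635, 0.1310, 0.1310, 0.0165, 0.0165, 0.0101, 0.0101, 0.0052, 0.0052, 0.0021, 0.0002]  mean=0.0184  Neff=6.7483  idx=[0, 0, 1, 1, 1, 2, 2, 3, 3, 4, 4, 5, 5, 7]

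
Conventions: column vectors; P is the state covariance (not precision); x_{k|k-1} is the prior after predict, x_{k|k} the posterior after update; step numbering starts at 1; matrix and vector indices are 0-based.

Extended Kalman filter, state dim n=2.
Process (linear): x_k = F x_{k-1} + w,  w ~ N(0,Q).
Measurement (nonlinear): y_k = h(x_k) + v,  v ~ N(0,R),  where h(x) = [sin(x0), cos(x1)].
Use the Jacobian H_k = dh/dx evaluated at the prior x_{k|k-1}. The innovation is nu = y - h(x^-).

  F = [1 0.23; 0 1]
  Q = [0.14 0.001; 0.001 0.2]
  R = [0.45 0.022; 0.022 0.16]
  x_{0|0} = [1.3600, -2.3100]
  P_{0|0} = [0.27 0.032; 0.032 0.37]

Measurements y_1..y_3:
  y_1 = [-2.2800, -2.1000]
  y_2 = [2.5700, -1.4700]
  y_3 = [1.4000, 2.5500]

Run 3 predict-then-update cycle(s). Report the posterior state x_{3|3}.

x_post = [-2.2394, -2.0375]

step 1: x^-=[0.8287, -2.3100]  P^-=[0.4443 0.1181; 0.1181 0.5700]  H_jac=[0.6758 0.0000; 0.0000 0.7390]  S=[0.6529 0.0810; 0.0810 0.4713]  K=[0.4464 0.1085; 0.0116 0.8918]  nu=[-3.0171, -1.4263]  x^+=[-0.6729, -3.6170]  P^+=[0.3008 0.0368; 0.0368 0.1934]
step 2: x^-=[-1.5048, -3.6170]  P^-=[0.4679 0.0823; 0.0823 0.3934]  H_jac=[0.0659 0.0000; 0.0000 -0.4577]  S=[0.4520 0.0195; 0.0195 0.2424]  K=[0.0752 -0.1614; 0.0442 -0.7464]  nu=[3.5678, -0.5809]  x^+=[-1.1427, -3.0257]  P^+=[0.4595 0.0528; 0.0528 0.2588]
step 3: x^-=[-1.8386, -3.0257]  P^-=[0.6375 0.1133; 0.1133 0.4588]  H_jac=[-0.2646 0.0000; 0.0000 0.1157]  S=[0.4946 0.0185; 0.0185 0.1661]  K=[-0.3455 0.1174; -0.0729 0.3275]  nu=[2.3643, 3.5433]  x^+=[-2.2394, -2.0375]  P^+=[0.5777 0.0967; 0.0967 0.4392]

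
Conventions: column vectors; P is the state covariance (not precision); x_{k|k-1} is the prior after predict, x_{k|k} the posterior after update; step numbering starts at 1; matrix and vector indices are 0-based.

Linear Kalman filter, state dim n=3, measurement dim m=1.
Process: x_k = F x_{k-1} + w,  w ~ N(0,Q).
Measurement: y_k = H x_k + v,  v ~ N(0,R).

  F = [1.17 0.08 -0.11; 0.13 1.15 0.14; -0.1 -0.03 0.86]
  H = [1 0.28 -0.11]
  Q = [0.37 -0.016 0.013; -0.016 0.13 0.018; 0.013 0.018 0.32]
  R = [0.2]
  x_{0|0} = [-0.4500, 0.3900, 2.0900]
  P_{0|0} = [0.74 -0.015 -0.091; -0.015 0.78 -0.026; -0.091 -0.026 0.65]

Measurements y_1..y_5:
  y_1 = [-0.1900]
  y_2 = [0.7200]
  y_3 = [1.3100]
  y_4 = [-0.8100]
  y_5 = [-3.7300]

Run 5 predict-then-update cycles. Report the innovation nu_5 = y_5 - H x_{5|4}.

step 1: x^-=[-0.7252, 0.6826, 1.8307]  P^-=[1.4169 0.1274 -0.2307; 0.1274 1.1706 0.0270; -0.2307 0.0270 0.8257]  S=[1.8391]  K=[0.8036; 0.2459; -0.1707]  nu=[0.5454]  x^+=[-0.2869, 0.8167, 1.7376]  P^+=[0.2292 -0.2360 0.0216; -0.2360 1.0595 0.1042; 0.0216 0.1042 0.7721]
step 2: x^-=[-0.4614, 1.1452, 1.4985]  P^-=[0.6483 -0.2244 -0.0497; -0.2244 1.5139 0.2042; -0.0497 0.2042 0.8838]  S=[0.8504]  K=[0.6949; 0.2082; -0.1056]  nu=[1.0256]  x^+=[0.2513, 1.3587, 1.3902]  P^+=[0.2376 -0.3474 0.0126; -0.3474 1.4770 0.2229; 0.0126 0.2229 0.8743]
step 3: x^-=[0.2498, 1.7898, 1.1297]  P^-=[0.6431 -0.3523 -0.0572; -0.3523 2.0729 0.3313; -0.0572 0.3313 0.9546]  S=[0.8121]  K=[0.6782; 0.2360; -0.0855]  nu=[0.6834]  x^+=[0.7132, 1.9511, 1.0713]  P^+=[0.2696 -0.4823 -0.0101; -0.4823 2.0277 0.3477; -0.0101 0.3477 0.9487]
step 4: x^-=[0.8727, 2.4865, 0.7915]  P^-=[0.6697 -0.4986 -0.0776; -0.4986 2.8021 0.4575; -0.0776 0.4575 1.0071]  S=[0.8112]  K=[0.6639; 0.2905; -0.0742]  nu=[-2.2919]  x^+=[-0.6490, 1.8207, 0.9616]  P^+=[0.3121 -0.6551 -0.0376; -0.6551 2.7337 0.4750; -0.0376 0.4750 1.0026]
step 5: x^-=[-0.7194, 2.1441, 0.8373]  P^-=[0.7055 -0.6811 -0.1007; -0.6811 3.7259 0.5824; -0.1007 0.5824 1.0451]  S=[0.8151]  K=[0.6451; 0.3657; -0.0645]  nu=[-3.5188]  x^+=[-2.9896, 0.8571, 1.0642]  P^+=[0.3662 -0.8734 -0.0667; -0.8734 3.6169 0.6016; -0.0667 0.6016 1.0417]

innov = [-3.5188]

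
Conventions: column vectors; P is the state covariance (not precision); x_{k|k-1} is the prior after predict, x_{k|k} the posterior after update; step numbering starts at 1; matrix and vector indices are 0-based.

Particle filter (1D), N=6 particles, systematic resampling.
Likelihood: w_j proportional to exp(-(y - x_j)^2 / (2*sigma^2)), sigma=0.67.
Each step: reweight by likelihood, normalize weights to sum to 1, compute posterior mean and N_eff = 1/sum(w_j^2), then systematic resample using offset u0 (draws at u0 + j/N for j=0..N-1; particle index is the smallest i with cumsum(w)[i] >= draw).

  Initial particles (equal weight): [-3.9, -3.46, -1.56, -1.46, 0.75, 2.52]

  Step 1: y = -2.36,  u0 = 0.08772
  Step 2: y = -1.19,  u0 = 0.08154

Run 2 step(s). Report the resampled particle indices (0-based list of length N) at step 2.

resampled_idx = [2, 3, 3, 4, 5, 5]

step 1: w=[0.0581, 0.2118, 0.3995, 0.3306, 0.0000, 0.0000]  mean=-2.0651  Neff=3.1530  idx=[1, 1, 2, 2, 3, 3]
step 2: w=[0.0009, 0.0009, 0.2407, 0.2407, 0.2584, 0.2584]  mean=-1.5117  Neff=4.0093  idx=[2, 3, 3, 4, 5, 5]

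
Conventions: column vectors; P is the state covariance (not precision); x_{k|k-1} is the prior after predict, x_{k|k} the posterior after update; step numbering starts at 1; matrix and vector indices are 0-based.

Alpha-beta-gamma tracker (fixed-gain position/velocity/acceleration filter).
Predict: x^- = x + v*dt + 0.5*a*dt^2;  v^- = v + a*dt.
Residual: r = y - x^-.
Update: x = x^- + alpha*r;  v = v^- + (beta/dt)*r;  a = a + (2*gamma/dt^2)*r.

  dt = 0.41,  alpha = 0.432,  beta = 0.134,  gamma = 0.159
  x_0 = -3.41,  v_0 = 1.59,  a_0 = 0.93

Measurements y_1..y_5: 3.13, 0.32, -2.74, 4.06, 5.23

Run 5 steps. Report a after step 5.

a_post = -10.3485

step 1: x_pred=-2.6799  r=5.8099  x^+=-0.1700  v^+=3.8702  a^+=11.9208
step 2: x_pred=2.4187  r=-2.0987  x^+=1.5120  v^+=8.0718  a^+=7.9507
step 3: x_pred=5.4897  r=-8.2297  x^+=1.9345  v^+=8.6419  a^+=-7.6177
step 4: x_pred=4.8374  r=-0.7774  x^+=4.5016  v^+=5.2645  a^+=-9.0883
step 5: x_pred=5.8961  r=-0.6661  x^+=5.6084  v^+=1.3206  a^+=-10.3485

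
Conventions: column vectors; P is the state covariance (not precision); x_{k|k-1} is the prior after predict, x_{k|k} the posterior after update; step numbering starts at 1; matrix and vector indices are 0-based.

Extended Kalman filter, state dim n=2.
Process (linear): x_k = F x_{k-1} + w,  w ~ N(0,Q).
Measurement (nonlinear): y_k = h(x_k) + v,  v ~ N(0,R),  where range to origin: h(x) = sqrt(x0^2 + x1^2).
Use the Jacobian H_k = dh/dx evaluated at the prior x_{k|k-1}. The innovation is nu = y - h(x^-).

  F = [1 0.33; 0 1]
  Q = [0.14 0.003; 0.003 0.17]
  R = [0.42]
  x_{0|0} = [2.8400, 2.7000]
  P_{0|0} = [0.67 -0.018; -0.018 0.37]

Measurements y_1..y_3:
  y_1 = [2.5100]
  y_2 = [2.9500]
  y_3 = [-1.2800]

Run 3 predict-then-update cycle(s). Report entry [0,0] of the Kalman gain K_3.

step 1: x^-=[3.7310, 2.7000]  P^-=[0.8384 0.1071; 0.1071 0.5400]  H_jac=[0.8101 0.5863]  S=[1.2576]  K=[0.5900; 0.3207]  nu=[-2.0955]  x^+=[2.4946, 2.0279]  P^+=[0.4006 -0.1309; -0.1309 0.4106]
step 2: x^-=[3.1638, 2.0279]  P^-=[0.4989 0.0076; 0.0076 0.5806]  H_jac=[0.8419 0.5396]  S=[0.9497]  K=[0.4467; 0.3367]  nu=[-0.8080]  x^+=[2.8029, 1.7559]  P^+=[0.3095 -0.1352; -0.1352 0.4730]
step 3: x^-=[3.3824, 1.7559]  P^-=[0.4118 0.0239; 0.0239 0.6430]  H_jac=[0.8875 0.4607]  S=[0.9004]  K=[0.4181; 0.3526]  nu=[-5.0910]  x^+=[1.2538, -0.0391]  P^+=[0.2544 -0.1088; -0.1088 0.5311]

K[0,0] = 0.4181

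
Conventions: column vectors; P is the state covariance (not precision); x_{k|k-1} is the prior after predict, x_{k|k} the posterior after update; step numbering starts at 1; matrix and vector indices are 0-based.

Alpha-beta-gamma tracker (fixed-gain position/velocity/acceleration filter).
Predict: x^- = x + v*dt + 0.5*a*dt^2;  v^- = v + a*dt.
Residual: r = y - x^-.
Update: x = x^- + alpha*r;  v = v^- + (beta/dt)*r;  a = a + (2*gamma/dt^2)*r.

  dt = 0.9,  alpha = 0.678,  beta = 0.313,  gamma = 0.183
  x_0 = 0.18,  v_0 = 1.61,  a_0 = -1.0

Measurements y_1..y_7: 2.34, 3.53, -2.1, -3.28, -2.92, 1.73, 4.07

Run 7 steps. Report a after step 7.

a_post = 7.1441

step 1: x_pred=1.2240  r=1.1160  x^+=1.9806  v^+=1.0981  a^+=-0.4957
step 2: x_pred=2.7682  r=0.7618  x^+=3.2847  v^+=0.9169  a^+=-0.1515
step 3: x_pred=4.0485  r=-6.1485  x^+=-0.1202  v^+=-1.3578  a^+=-2.9297
step 4: x_pred=-2.5287  r=-0.7513  x^+=-3.0381  v^+=-4.2558  a^+=-3.2692
step 5: x_pred=-8.1924  r=5.2724  x^+=-4.6177  v^+=-5.3645  a^+=-0.8869
step 6: x_pred=-9.8049  r=11.5349  x^+=-1.9843  v^+=-2.1511  a^+=4.3252
step 7: x_pred=-2.1685  r=6.2385  x^+=2.0612  v^+=3.9112  a^+=7.1441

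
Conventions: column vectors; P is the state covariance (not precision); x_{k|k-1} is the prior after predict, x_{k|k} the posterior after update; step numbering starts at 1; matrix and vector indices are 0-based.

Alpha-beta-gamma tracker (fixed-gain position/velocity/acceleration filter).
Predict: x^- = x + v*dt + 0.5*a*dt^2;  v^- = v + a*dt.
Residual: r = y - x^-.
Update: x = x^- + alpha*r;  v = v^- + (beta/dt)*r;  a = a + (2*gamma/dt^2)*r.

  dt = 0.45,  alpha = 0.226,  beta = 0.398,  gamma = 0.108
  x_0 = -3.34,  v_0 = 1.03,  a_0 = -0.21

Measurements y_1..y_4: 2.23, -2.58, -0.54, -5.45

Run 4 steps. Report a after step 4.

a_post = -10.7028

step 1: x_pred=-2.8978  r=5.1278  x^+=-1.7389  v^+=5.4707  a^+=5.2596
step 2: x_pred=1.2555  r=-3.8355  x^+=0.3887  v^+=4.4453  a^+=1.1684
step 3: x_pred=2.5073  r=-3.0473  x^+=1.8186  v^+=2.2759  a^+=-2.0821
step 4: x_pred=2.6320  r=-8.0820  x^+=0.8055  v^+=-5.8091  a^+=-10.7028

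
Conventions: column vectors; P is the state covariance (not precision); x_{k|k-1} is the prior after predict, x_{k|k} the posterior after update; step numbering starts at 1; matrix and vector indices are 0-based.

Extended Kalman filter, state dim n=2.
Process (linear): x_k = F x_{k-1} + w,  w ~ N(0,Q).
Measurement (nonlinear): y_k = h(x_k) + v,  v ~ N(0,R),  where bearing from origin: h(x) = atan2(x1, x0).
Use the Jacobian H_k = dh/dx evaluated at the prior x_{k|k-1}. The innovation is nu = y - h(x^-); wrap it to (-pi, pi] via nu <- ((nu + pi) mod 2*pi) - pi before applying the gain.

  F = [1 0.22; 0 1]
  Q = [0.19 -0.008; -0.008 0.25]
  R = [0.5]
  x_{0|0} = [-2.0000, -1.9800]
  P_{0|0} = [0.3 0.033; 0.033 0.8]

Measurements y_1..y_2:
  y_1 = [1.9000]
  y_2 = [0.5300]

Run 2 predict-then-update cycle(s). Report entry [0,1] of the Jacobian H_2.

step 1: x^-=[-2.4356, -1.9800]  P^-=[0.5432 0.2010; 0.2010 1.0500]  H_jac=[0.2010 -0.2472]  S=[0.5661]  K=[0.1051; -0.3871]  nu=[-1.9242]  x^+=[-2.6378, -1.2351]  P^+=[0.5370 0.2240; 0.2240 0.9652]
step 2: x^-=[-2.9095, -1.2351]  P^-=[0.8723 0.4284; 0.4284 1.2152]  H_jac=[0.1236 -0.2912]  S=[0.5855]  K=[-0.0289; -0.5139]  nu=[-3.0130]  x^+=[-2.8225, 0.3134]  P^+=[0.8718 0.4197; 0.4197 1.0605]

H_jac[0,1] = -0.2912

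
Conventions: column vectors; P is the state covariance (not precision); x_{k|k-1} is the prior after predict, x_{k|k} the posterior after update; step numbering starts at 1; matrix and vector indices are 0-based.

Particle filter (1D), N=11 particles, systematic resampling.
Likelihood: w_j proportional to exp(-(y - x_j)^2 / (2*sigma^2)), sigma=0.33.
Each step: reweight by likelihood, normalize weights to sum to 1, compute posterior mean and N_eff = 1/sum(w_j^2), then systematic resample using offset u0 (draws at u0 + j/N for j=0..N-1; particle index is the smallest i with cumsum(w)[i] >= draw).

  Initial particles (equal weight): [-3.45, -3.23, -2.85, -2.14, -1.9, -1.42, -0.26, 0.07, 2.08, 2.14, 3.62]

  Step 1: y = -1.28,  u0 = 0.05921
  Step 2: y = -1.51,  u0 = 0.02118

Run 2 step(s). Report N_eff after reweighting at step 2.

N_eff = 10.5581

step 1: w=[0.0000, 0.0000, 0.0000, 0.0297, 0.1519, 0.8107, 0.0075, 0.0002, 0.0000, 0.0000, 0.0000]  mean=-1.5053  Neff=1.4679  idx=[4, 4, 5, 5, 5, 5, 5, 5, 5, 5, 5]
step 2: w=[0.0515, 0.0515, 0.0997, 0.0997, 0.0997, 0.0997, 0.0997, 0.0997, 0.0997, 0.0997, 0.0997]  mean=-1.4694  Neff=10.5581  idx=[0, 2, 3, 3, 4, 5, 6, 7, 8, 9, 10]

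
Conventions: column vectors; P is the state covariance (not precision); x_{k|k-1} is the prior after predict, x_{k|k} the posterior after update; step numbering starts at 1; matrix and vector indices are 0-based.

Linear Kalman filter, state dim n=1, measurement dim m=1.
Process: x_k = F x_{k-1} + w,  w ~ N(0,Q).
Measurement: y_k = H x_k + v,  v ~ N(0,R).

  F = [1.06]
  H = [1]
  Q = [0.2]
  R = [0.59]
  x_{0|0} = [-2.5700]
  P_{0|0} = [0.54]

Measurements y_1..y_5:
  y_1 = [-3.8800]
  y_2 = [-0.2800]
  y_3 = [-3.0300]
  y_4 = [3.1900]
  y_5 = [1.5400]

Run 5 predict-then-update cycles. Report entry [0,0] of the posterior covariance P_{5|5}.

step 1: x^-=[-2.7242]  P^-=[0.8067]  S=[1.3967]  K=[0.5776]  nu=[-1.1558]  x^+=[-3.3918]  P^+=[0.3408]
step 2: x^-=[-3.5953]  P^-=[0.5829]  S=[1.1729]  K=[0.4970]  nu=[3.3153]  x^+=[-1.9477]  P^+=[0.2932]
step 3: x^-=[-2.0645]  P^-=[0.5295]  S=[1.1195]  K=[0.4730]  nu=[-0.9655]  x^+=[-2.5212]  P^+=[0.2790]
step 4: x^-=[-2.6724]  P^-=[0.5135]  S=[1.1035]  K=[0.4654]  nu=[5.8624]  x^+=[0.0557]  P^+=[0.2746]
step 5: x^-=[0.0590]  P^-=[0.5085]  S=[1.0985]  K=[0.4629]  nu=[1.4810]  x^+=[0.7446]  P^+=[0.2731]

P_post[0,0] = 0.2731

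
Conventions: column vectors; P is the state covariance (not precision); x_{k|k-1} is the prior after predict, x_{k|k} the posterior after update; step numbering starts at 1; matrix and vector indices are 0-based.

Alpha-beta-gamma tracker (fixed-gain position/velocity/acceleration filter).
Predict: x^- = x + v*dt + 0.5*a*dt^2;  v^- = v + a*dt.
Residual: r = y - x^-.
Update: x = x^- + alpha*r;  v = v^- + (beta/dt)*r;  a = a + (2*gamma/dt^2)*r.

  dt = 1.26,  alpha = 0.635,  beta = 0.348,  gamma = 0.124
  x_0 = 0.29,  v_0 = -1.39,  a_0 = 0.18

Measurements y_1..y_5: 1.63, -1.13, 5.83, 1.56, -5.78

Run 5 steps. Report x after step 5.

x_post = -1.2134

step 1: x_pred=-1.3185  r=2.9485  x^+=0.5538  v^+=-0.3488  a^+=0.6406
step 2: x_pred=0.6227  r=-1.7527  x^+=-0.4902  v^+=-0.0258  a^+=0.3668
step 3: x_pred=-0.2316  r=6.0616  x^+=3.6175  v^+=2.1105  a^+=1.3137
step 4: x_pred=7.3196  r=-5.7596  x^+=3.6622  v^+=2.1750  a^+=0.4140
step 5: x_pred=6.7314  r=-12.5114  x^+=-1.2134  v^+=-0.7589  a^+=-1.5404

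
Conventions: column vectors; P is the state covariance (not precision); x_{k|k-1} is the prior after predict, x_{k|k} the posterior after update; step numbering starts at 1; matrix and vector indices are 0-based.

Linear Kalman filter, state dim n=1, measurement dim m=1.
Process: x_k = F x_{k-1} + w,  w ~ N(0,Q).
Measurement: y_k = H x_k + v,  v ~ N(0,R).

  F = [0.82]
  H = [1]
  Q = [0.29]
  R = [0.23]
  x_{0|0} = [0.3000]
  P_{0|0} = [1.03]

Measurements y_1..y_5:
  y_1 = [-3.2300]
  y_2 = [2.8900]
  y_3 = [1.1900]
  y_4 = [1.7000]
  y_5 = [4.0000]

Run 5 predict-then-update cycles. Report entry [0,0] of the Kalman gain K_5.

step 1: x^-=[0.2460]  P^-=[0.9826]  S=[1.2126]  K=[0.8103]  nu=[-3.4760]  x^+=[-2.5707]  P^+=[0.1864]
step 2: x^-=[-2.1080]  P^-=[0.4153]  S=[0.6453]  K=[0.6436]  nu=[4.9980]  x^+=[1.1087]  P^+=[0.1480]
step 3: x^-=[0.9091]  P^-=[0.3895]  S=[0.6195]  K=[0.6288]  nu=[0.2809]  x^+=[1.0857]  P^+=[0.1446]
step 4: x^-=[0.8903]  P^-=[0.3872]  S=[0.6172]  K=[0.6274]  nu=[0.8097]  x^+=[1.3983]  P^+=[0.1443]
step 5: x^-=[1.1466]  P^-=[0.3870]  S=[0.6170]  K=[0.6272]  nu=[2.8534]  x^+=[2.9364]  P^+=[0.1443]

K[0,0] = 0.6272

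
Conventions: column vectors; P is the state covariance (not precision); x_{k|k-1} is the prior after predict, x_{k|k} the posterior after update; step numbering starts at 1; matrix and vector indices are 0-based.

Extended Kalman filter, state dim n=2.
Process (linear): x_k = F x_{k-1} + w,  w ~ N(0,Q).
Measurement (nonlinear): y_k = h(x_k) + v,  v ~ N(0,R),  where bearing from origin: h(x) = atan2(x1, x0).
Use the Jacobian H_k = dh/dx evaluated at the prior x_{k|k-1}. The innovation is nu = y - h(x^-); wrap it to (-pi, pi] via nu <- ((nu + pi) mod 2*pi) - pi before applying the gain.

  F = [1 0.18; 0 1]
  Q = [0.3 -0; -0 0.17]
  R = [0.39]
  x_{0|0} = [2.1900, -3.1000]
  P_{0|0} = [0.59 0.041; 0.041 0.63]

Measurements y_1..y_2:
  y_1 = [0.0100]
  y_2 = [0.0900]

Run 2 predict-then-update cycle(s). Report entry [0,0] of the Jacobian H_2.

H_jac[0,0] = 0.2606

step 1: x^-=[1.6320, -3.1000]  P^-=[0.9252 0.1544; 0.1544 0.8000]  H_jac=[0.2526 0.1330]  S=[0.4735]  K=[0.5368; 0.3070]  nu=[1.0962]  x^+=[2.2205, -2.7635]  P^+=[0.7887 0.0764; 0.0764 0.7554]
step 2: x^-=[1.7231, -2.7635]  P^-=[1.1407 0.2123; 0.2123 0.9254]  H_jac=[0.2606 0.1625]  S=[0.5098]  K=[0.6506; 0.4034]  nu=[1.1033]  x^+=[2.4409, -2.3184]  P^+=[0.9249 0.0785; 0.0785 0.8424]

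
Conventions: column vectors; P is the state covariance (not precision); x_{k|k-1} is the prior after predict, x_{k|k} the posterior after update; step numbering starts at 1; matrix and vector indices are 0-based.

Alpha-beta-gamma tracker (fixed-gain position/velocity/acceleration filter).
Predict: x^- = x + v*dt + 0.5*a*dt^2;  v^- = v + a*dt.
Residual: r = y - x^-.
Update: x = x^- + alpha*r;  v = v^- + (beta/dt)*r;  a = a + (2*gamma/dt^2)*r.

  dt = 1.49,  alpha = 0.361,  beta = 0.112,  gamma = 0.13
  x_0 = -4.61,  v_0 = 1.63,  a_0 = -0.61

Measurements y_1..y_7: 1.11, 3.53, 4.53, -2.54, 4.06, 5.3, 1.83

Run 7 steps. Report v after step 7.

v_post = -1.5157

step 1: x_pred=-2.8584  r=3.9684  x^+=-1.4258  v^+=1.0194  a^+=-0.1452
step 2: x_pred=-0.0682  r=3.5982  x^+=1.2308  v^+=1.0734  a^+=0.2761
step 3: x_pred=3.1367  r=1.3933  x^+=3.6397  v^+=1.5896  a^+=0.4393
step 4: x_pred=6.4959  r=-9.0359  x^+=3.2339  v^+=1.5650  a^+=-0.6189
step 5: x_pred=4.8787  r=-0.8187  x^+=4.5832  v^+=0.5813  a^+=-0.7148
step 6: x_pred=4.6558  r=0.6442  x^+=4.8884  v^+=-0.4353  a^+=-0.6393
step 7: x_pred=3.5300  r=-1.7000  x^+=2.9163  v^+=-1.5157  a^+=-0.8384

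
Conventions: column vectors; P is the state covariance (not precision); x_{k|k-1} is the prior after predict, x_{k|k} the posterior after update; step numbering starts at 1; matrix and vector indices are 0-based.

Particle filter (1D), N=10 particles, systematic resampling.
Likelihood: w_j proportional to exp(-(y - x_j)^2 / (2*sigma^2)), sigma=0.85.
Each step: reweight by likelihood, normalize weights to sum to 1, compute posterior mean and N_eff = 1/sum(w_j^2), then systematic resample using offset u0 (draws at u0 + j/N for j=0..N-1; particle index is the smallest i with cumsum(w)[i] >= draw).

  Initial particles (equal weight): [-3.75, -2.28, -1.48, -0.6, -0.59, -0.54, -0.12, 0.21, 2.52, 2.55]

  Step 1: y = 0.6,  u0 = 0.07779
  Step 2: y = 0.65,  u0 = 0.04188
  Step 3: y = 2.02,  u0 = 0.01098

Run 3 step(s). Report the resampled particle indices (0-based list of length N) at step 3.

resampled_idx = [0, 3, 5, 5, 6, 7, 7, 8, 8, 9]

step 1: w=[0.0000, 0.0011, 0.0170, 0.1250, 0.1271, 0.1378, 0.2365, 0.3048, 0.0264, 0.0244]  mean=-0.0876  Neff=4.9707  idx=[3, 4, 5, 5, 6, 6, 7, 7, 7, 9]
step 2: w=[0.0620, 0.0631, 0.0686, 0.0686, 0.1213, 0.1213, 0.1600, 0.1600, 0.1600, 0.0150]  mean=-0.0386  Neff=8.0851  idx=[0, 2, 3, 4, 5, 6, 6, 7, 8, 8]
step 3: w=[0.0137, 0.0170, 0.0170, 0.0665, 0.0665, 0.1639, 0.1639, 0.1639, 0.1639, 0.1639]  mean=0.1296  Neff=6.9496  idx=[0, 3, 5, 5, 6, 7, 7, 8, 8, 9]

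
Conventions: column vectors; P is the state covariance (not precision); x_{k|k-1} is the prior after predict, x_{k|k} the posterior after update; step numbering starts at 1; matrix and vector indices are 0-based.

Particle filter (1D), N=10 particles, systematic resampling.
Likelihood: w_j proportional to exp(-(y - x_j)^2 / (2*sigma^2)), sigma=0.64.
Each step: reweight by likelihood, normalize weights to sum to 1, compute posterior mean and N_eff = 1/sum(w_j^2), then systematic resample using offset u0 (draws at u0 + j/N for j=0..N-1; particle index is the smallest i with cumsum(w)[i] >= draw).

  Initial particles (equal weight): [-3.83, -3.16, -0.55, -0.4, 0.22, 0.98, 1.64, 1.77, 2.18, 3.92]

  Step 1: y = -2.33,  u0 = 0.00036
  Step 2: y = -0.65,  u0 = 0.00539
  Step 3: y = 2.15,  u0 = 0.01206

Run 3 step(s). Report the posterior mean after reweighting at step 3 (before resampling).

post_mean = -3.1600

step 1: w=[0.1216, 0.8179, 0.0396, 0.0201, 0.0007, 0.0000, 0.0000, 0.0000, 0.0000, 0.0000]  mean=-3.0802  Neff=1.4582  idx=[0, 0, 1, 1, 1, 1, 1, 1, 1, 1]
step 2: w=[0.0012, 0.0012, 0.1247, 0.1247, 0.1247, 0.1247, 0.1247, 0.1247, 0.1247, 0.1247]  mean=-3.1616  Neff=8.0380  idx=[2, 2, 3, 4, 5, 6, 6, 7, 8, 9]
step 3: w=[0.1000, 0.1000, 0.1000, 0.1000, 0.1000, 0.1000, 0.1000, 0.1000, 0.1000, 0.1000]  mean=-3.1600  Neff=10.0000  idx=[0, 1, 2, 3, 4, 5, 6, 7, 8, 9]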